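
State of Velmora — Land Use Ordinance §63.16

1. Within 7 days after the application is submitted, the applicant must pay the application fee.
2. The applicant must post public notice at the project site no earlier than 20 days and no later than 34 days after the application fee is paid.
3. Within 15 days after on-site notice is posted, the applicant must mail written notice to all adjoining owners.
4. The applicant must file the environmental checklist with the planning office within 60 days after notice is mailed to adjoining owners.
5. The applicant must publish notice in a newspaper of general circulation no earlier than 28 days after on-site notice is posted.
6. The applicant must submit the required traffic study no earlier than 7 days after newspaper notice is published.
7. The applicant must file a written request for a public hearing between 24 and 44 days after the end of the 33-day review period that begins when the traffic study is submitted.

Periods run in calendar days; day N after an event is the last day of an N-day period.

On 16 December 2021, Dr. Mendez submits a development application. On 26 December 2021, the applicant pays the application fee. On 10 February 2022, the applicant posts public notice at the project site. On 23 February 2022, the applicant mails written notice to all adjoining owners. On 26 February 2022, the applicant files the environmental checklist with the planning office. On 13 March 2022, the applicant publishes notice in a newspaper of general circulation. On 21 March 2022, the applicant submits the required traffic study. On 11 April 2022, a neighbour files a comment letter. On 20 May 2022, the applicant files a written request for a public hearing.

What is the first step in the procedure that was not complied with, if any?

(1) due by 16 December 2021 + 7 days = 23 December 2021; done 26 December 2021 — 3 days late.

Step 1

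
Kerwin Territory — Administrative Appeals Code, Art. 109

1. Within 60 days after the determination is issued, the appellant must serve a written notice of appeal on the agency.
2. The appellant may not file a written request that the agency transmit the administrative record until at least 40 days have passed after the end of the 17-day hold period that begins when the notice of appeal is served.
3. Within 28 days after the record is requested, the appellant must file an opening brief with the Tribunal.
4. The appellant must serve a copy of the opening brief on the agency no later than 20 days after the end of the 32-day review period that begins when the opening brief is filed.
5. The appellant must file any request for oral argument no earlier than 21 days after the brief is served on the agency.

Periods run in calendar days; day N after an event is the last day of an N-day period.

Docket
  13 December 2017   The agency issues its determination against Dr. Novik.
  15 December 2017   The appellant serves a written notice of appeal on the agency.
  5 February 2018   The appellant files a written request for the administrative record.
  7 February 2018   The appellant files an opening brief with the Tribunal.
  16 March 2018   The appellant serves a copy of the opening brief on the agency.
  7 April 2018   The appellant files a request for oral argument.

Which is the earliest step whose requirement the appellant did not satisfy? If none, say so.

Step 1: 60 days after 13 December 2017 (when the determination is issued) is 11 February 2018; 15 December 2017 is within that limit.
Step 2: the earliest permitted date is 40 days after 1 January 2018 (end of the 17-day hold period, which began when the notice of appeal is served on 15 December 2017), i.e. 10 February 2018; done 5 February 2018 — 5 days too early.

Step 2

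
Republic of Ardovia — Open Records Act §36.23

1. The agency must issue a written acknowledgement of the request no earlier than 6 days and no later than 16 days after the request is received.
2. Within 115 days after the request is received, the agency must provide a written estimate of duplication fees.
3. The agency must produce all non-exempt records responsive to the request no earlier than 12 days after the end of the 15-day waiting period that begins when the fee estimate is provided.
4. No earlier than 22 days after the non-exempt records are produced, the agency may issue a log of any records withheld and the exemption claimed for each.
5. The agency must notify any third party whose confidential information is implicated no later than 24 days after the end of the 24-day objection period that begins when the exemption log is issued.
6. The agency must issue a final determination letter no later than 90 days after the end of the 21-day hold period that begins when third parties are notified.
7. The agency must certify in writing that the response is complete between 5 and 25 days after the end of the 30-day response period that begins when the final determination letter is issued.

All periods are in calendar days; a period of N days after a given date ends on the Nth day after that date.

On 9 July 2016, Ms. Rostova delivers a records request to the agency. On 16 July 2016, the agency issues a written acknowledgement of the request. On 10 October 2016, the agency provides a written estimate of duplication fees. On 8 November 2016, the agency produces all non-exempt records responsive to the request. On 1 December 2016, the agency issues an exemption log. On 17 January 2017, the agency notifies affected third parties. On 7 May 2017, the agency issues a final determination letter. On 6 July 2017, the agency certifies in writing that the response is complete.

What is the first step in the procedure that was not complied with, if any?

Step 7

(1) the permitted window runs from 9 July 2016 + 6 = 15 July 2016 to 9 July 2016 + 16 = 25 July 2016; done 16 July 2016 — within the window.
(2) due by 9 July 2016 + 115 days = 1 November 2016; completed 10 October 2016, before the deadline.
(3) permitted from 25 October 2016 + 12 days = 6 November 2016 onward; done 8 November 2016, after the minimum wait.
(4) permitted from 8 November 2016 + 22 days = 30 November 2016 onward; 1 December 2016 is on or after that date.
(5) due by 25 December 2016 + 24 days = 18 January 2017; completed 17 January 2017, before the deadline.
(6) due by 7 February 2017 + 90 days = 8 May 2017; completed 7 May 2017, before the deadline.
(7) the permitted window runs from 6 June 2017 + 5 = 11 June 2017 to 6 June 2017 + 25 = 1 July 2017; done 6 July 2017 — 5 days after the window closed.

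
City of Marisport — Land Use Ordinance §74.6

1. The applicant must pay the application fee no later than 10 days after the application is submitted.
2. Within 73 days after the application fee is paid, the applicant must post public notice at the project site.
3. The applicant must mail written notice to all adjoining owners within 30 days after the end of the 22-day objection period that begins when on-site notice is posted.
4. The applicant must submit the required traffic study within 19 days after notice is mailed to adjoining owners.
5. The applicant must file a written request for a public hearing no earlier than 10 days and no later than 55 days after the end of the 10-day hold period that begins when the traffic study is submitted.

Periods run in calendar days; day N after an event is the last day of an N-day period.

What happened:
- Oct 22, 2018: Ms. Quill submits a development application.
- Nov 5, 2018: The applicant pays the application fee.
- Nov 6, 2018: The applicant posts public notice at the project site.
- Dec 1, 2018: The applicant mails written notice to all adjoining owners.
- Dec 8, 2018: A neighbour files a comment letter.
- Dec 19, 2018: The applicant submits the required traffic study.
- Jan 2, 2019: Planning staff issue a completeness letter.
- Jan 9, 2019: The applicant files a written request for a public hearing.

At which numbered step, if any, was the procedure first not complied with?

Step 1

(1) due by Oct 22, 2018 + 10 days = Nov 1, 2018; done Nov 5, 2018 — 4 days late.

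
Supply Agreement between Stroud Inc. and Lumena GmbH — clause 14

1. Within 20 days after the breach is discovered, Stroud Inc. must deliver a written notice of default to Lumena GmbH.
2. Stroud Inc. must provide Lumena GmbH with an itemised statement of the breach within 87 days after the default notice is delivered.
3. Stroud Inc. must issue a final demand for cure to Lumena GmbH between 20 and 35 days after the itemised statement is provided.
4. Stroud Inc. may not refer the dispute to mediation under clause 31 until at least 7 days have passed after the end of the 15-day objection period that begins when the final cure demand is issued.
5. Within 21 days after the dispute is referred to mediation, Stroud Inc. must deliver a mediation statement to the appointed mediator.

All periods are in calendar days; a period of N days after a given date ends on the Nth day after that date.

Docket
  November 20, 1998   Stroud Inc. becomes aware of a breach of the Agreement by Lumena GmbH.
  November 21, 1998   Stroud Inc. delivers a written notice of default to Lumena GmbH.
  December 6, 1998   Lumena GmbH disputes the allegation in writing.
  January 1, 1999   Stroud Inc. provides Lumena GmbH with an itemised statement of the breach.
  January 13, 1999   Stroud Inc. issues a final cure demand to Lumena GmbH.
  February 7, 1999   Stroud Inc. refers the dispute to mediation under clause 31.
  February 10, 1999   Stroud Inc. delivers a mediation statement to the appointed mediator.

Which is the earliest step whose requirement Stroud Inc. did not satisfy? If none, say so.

(1) due by November 20, 1998 + 20 days = December 10, 1998; done November 21, 1998 — timely.
(2) due by November 21, 1998 + 87 days = February 16, 1999; January 1, 1999 is within that limit.
(3) the permitted window runs from January 1, 1999 + 20 = January 21, 1999 to January 1, 1999 + 35 = February 5, 1999; January 13, 1999 is 8 days too early.

Step 3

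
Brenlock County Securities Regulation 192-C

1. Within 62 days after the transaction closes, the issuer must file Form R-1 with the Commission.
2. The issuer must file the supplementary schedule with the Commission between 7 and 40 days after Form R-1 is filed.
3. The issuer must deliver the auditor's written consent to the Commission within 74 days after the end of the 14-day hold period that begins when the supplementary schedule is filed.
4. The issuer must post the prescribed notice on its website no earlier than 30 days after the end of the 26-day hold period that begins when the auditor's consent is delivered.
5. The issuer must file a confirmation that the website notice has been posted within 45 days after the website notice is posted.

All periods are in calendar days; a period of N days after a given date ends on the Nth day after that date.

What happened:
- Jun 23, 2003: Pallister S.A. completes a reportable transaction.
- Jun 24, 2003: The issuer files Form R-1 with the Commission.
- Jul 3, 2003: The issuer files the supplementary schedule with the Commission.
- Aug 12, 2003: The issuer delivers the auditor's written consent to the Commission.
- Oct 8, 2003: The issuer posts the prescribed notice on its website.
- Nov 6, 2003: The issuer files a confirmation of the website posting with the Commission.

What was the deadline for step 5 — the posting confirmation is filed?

Step 5 runs from Oct 8, 2003, when the website notice is posted. 45 days after Oct 8, 2003 is Nov 22, 2003.

Nov 22, 2003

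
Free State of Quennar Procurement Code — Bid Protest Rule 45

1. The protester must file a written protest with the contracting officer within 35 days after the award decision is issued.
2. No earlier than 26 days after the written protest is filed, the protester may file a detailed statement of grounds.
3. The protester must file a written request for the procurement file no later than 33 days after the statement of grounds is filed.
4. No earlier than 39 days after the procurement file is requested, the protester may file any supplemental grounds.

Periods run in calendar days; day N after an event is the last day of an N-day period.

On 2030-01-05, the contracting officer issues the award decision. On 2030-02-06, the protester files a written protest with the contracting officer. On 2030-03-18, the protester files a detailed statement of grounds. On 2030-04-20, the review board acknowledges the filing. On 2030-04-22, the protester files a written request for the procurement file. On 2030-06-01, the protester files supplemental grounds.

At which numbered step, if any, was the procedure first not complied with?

Step 1: 35 days after 2030-01-05 (when the award decision is issued) is 2030-02-09; 2030-02-06 is within that limit.
Step 2: the earliest permitted date is 26 days after 2030-02-06 (when the written protest is filed), i.e. 2030-03-04; 2030-03-18 is on or after that date.
Step 3: 33 days after 2030-03-18 (when the statement of grounds is filed) is 2030-04-20; not done until 2030-04-22, 2 days after the deadline.
The procedure was therefore not followed at step 3.

Step 3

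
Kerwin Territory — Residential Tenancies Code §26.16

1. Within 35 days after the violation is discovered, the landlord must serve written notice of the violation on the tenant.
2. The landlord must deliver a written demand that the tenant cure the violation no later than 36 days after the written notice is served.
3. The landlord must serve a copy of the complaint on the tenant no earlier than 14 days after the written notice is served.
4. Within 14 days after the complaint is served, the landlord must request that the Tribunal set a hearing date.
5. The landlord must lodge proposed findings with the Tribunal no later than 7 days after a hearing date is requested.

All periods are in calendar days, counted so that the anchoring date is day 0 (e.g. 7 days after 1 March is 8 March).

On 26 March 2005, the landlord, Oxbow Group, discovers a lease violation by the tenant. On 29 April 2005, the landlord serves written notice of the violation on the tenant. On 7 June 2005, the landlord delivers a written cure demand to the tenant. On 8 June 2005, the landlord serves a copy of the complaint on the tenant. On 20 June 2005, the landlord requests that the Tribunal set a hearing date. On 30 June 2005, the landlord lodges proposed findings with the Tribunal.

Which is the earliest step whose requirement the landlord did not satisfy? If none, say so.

Step 2

Step 1 — counting 35 days from 26 March 2005 (when the violation is discovered) gives a deadline of 30 April 2005; 29 April 2005 is within that limit.
Step 2 — counting 36 days from 29 April 2005 (when the written notice is served) gives a deadline of 4 June 2005; not done until 7 June 2005, 3 days after the deadline.
The analysis stops there.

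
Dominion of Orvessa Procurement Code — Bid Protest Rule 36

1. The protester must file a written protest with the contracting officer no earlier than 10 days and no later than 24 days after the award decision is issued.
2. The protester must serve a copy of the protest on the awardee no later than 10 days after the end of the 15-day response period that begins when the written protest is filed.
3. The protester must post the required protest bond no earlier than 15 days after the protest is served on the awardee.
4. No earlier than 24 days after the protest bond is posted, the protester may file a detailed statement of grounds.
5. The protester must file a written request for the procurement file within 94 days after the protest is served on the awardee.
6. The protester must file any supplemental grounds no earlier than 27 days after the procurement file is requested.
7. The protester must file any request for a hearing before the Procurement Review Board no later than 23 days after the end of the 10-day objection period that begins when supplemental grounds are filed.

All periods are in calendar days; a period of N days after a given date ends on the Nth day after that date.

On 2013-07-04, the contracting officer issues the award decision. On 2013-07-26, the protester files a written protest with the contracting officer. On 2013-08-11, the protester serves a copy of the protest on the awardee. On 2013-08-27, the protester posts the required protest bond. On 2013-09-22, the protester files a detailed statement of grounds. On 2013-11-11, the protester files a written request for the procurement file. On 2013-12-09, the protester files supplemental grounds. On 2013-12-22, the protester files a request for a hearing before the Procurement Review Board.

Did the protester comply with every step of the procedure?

(1) the permitted window runs from 2013-07-04 + 10 = 2013-07-14 to 2013-07-04 + 24 = 2013-07-28; done 2013-07-26 — within the window.
(2) due by 2013-08-10 + 10 days = 2013-08-20; 2013-08-11 is within that limit.
(3) permitted from 2013-08-11 + 15 days = 2013-08-26 onward; done 2013-08-27, after the minimum wait.
(4) permitted from 2013-08-27 + 24 days = 2013-09-20 onward; done 2013-09-22, after the minimum wait.
(5) due by 2013-08-11 + 94 days = 2013-11-13; completed 2013-11-11, before the deadline.
(6) permitted from 2013-11-11 + 27 days = 2013-12-08 onward; done 2013-12-09, after the minimum wait.
(7) due by 2013-12-19 + 23 days = 2014-01-11; completed 2013-12-22, before the deadline.

Yes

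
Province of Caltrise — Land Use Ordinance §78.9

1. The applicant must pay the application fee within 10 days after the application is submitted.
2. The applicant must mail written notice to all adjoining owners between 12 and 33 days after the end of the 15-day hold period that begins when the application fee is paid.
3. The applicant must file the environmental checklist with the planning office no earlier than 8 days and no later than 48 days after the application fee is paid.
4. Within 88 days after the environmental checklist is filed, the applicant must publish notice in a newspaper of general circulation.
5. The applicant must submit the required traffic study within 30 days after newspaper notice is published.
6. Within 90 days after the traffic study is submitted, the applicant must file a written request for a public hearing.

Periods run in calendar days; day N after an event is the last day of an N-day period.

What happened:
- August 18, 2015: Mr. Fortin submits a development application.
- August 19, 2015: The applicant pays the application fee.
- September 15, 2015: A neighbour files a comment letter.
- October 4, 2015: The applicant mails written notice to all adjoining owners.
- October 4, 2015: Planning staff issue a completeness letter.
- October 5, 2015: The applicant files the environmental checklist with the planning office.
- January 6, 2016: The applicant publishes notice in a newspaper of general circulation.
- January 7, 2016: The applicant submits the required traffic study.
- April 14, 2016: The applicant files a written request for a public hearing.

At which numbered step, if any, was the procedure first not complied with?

(1) due by August 18, 2015 + 10 days = August 28, 2015; done August 19, 2015 — timely.
(2) the permitted window runs from September 3, 2015 + 12 = September 15, 2015 to September 3, 2015 + 33 = October 6, 2015; October 4, 2015 falls inside that range.
(3) the permitted window runs from August 19, 2015 + 8 = August 27, 2015 to August 19, 2015 + 48 = October 6, 2015; done October 5, 2015, which is between those dates.
(4) due by October 5, 2015 + 88 days = January 1, 2016; done January 6, 2016 — 5 days late.
Later steps need not be reached.

Step 4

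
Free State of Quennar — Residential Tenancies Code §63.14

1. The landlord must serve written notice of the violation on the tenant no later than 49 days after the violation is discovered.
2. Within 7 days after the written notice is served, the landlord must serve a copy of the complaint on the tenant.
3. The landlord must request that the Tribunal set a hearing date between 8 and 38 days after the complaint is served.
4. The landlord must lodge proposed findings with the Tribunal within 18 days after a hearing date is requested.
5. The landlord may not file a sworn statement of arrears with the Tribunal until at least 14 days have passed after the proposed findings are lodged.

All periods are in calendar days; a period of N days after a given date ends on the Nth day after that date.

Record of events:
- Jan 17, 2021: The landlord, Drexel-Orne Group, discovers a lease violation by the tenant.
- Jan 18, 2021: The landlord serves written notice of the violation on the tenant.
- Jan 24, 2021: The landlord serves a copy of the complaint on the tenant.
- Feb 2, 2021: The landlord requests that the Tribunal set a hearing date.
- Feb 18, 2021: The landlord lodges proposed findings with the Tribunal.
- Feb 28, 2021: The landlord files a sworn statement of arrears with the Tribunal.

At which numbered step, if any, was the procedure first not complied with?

Step 1: 49 days after Jan 17, 2021 (when the violation is discovered) is Mar 7, 2021; completed Jan 18, 2021, before the deadline.
Step 2: 7 days after Jan 18, 2021 (when the written notice is served) is Jan 25, 2021; Jan 24, 2021 is within that limit.
Step 3: the window is 8–38 days after Jan 24, 2021 (when the complaint is served), so Feb 1, 2021 through Mar 3, 2021; done Feb 2, 2021 — within the window.
Step 4: 18 days after Feb 2, 2021 (when a hearing date is requested) is Feb 20, 2021; Feb 18, 2021 is within that limit.
Step 5: the earliest permitted date is 14 days after Feb 18, 2021 (when the proposed findings are lodged), i.e. Mar 4, 2021; acted on Feb 28, 2021, 4 days prematurely.

Step 5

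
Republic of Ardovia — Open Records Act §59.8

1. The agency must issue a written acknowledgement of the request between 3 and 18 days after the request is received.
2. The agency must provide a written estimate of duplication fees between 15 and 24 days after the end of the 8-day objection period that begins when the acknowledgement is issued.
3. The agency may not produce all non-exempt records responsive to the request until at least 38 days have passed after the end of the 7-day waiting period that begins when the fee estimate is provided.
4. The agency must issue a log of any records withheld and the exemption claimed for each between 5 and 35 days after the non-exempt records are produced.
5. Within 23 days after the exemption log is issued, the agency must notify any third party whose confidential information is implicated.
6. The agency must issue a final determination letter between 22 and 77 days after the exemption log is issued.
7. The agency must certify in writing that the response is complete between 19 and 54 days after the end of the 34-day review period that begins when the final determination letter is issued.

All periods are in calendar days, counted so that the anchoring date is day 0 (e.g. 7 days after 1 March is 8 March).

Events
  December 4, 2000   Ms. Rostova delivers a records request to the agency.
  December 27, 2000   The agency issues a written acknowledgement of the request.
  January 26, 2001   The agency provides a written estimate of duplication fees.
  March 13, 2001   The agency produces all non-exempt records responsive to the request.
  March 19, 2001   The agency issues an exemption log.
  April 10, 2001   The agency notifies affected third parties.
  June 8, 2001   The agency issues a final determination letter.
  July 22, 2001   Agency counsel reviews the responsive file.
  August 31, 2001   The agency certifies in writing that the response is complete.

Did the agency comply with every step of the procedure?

No

Step 1: the window is 3–18 days after December 4, 2000 (when the request is received), so December 7, 2000 through December 22, 2000; December 27, 2000 is 5 days past the end of the window.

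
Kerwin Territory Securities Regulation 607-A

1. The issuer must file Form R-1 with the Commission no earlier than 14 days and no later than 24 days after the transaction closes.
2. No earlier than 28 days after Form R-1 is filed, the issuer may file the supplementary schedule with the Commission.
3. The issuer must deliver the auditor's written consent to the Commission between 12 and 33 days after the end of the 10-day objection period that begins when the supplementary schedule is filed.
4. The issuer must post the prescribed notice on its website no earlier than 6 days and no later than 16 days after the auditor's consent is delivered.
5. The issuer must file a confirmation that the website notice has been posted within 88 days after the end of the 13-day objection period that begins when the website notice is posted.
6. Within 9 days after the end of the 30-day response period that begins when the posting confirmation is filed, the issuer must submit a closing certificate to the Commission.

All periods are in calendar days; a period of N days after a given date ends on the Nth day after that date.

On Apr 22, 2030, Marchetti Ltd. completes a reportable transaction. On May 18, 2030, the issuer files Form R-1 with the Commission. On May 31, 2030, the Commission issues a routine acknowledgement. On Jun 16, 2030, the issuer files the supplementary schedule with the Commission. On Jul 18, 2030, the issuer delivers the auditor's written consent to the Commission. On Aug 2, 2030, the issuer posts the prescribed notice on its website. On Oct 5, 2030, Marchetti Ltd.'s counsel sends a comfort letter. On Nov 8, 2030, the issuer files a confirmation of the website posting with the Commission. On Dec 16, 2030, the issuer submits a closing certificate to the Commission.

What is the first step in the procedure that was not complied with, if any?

Step 1: the window is 14–24 days after Apr 22, 2030 (when the transaction closes), so May 6, 2030 through May 16, 2030; May 18, 2030 is 2 days past the end of the window.
No need to go further; step 1 was not satisfied.

Step 1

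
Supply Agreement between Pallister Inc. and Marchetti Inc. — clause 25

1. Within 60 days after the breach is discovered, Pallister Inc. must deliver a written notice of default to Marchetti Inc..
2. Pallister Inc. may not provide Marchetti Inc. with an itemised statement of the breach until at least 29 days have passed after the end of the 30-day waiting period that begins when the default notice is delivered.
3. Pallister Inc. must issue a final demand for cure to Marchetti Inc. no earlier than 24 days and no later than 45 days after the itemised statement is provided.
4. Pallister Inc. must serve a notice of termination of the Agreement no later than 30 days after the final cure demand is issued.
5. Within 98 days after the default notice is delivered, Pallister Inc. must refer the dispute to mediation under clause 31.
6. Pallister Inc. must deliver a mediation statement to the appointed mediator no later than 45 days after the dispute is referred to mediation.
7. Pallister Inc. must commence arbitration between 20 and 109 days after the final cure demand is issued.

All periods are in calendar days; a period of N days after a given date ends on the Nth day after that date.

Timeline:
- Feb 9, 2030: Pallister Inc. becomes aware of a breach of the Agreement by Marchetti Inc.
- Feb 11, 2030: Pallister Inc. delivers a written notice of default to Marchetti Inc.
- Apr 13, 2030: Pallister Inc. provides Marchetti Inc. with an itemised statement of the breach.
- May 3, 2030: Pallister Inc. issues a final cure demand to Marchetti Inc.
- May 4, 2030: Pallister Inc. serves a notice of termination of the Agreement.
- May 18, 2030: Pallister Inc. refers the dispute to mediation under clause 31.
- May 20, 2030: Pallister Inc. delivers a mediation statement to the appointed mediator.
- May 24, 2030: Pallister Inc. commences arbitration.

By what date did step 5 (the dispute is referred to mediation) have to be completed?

May 20, 2030

Step 5 runs from Feb 11, 2030, when the default notice is delivered. 98 days after Feb 11, 2030 is May 20, 2030.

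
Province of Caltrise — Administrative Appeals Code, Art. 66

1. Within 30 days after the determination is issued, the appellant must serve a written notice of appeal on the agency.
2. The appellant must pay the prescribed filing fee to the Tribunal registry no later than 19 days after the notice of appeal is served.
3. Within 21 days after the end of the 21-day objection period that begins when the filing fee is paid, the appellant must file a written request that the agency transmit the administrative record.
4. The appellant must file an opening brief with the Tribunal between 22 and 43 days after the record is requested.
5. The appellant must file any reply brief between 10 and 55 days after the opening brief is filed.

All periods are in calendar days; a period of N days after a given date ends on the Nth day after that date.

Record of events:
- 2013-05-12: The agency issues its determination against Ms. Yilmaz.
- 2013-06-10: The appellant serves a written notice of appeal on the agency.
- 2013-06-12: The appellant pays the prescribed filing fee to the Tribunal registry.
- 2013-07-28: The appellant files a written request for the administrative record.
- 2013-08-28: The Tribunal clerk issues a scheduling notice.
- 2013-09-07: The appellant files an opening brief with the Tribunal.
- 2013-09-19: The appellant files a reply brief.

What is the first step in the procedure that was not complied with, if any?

Step 3

Step 1 — counting 30 days from 2013-05-12 (when the determination is issued) gives a deadline of 2013-06-11; done 2013-06-10 — timely.
Step 2 — counting 19 days from 2013-06-10 (when the notice of appeal is served) gives a deadline of 2013-06-29; 2013-06-12 is within that limit.
Step 3 — counting 21 days from 2013-07-03 (end of the 21-day objection period, which began when the filing fee is paid on 2013-06-12) gives a deadline of 2013-07-24; done 2013-07-28 — 4 days late.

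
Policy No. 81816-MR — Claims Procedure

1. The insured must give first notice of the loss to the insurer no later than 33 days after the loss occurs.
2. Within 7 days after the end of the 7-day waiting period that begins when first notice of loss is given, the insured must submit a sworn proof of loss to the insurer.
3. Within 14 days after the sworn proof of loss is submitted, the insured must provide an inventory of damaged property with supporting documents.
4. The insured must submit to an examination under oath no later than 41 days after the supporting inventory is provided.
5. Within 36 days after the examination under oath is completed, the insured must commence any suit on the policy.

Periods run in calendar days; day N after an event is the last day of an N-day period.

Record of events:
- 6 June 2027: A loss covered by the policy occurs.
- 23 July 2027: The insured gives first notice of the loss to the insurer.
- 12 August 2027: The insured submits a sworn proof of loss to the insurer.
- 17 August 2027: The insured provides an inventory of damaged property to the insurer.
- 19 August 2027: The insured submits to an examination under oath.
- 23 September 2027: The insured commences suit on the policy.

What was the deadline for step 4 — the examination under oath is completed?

Step 4 runs from 17 August 2027, when the supporting inventory is provided. 41 days after 17 August 2027 is 27 September 2027.

27 September 2027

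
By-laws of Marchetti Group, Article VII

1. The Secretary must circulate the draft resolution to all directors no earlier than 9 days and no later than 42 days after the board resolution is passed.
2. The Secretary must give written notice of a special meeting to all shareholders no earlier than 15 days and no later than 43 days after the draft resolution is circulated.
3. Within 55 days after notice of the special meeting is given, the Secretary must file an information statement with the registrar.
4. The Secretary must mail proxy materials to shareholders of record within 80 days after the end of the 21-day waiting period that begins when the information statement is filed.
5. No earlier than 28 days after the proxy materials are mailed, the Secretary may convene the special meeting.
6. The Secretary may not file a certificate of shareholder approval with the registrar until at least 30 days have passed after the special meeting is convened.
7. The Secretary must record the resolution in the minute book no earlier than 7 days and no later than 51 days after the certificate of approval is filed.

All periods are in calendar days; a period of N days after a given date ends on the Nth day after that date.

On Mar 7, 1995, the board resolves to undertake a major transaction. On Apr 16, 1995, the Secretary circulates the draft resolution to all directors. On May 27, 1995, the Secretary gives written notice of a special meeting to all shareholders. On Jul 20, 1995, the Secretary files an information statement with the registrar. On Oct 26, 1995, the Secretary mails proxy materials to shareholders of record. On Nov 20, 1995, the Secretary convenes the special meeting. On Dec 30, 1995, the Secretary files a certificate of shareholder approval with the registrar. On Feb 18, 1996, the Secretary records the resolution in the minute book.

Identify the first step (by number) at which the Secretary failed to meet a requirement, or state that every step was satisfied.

(1) the permitted window runs from Mar 7, 1995 + 9 = Mar 16, 1995 to Mar 7, 1995 + 42 = Apr 18, 1995; done Apr 16, 1995, which is between those dates.
(2) the permitted window runs from Apr 16, 1995 + 15 = May 1, 1995 to Apr 16, 1995 + 43 = May 29, 1995; May 27, 1995 falls inside that range.
(3) due by May 27, 1995 + 55 days = Jul 21, 1995; completed Jul 20, 1995, before the deadline.
(4) due by Aug 10, 1995 + 80 days = Oct 29, 1995; Oct 26, 1995 is within that limit.
(5) permitted from Oct 26, 1995 + 28 days = Nov 23, 1995 onward; acted on Nov 20, 1995, 3 days prematurely.
The analysis stops there.

Step 5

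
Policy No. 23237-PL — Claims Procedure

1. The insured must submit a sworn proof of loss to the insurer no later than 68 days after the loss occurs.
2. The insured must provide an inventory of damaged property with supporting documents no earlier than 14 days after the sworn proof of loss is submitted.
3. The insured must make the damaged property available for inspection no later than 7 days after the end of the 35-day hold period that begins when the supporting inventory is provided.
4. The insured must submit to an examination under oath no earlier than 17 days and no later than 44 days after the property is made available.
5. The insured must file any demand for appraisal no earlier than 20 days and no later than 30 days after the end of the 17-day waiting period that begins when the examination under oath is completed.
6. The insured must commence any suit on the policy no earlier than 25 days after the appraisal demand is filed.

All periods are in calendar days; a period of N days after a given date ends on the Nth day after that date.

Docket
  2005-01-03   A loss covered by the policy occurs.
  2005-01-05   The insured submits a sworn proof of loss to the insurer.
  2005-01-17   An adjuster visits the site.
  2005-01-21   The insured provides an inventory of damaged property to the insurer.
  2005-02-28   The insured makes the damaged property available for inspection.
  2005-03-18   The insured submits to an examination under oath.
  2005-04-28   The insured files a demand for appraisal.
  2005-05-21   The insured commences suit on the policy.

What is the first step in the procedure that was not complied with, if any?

(1) due by 2005-01-03 + 68 days = 2005-03-12; done 2005-01-05 — timely.
(2) permitted from 2005-01-05 + 14 days = 2005-01-19 onward; 2005-01-21 is on or after that date.
(3) due by 2005-02-25 + 7 days = 2005-03-04; 2005-02-28 is within that limit.
(4) the permitted window runs from 2005-02-28 + 17 = 2005-03-17 to 2005-02-28 + 44 = 2005-04-13; done 2005-03-18 — within the window.
(5) the permitted window runs from 2005-04-04 + 20 = 2005-04-24 to 2005-04-04 + 30 = 2005-05-04; 2005-04-28 falls inside that range.
(6) permitted from 2005-04-28 + 25 days = 2005-05-23 onward; 2005-05-21 is 2 days before the earliest permitted date.

Step 6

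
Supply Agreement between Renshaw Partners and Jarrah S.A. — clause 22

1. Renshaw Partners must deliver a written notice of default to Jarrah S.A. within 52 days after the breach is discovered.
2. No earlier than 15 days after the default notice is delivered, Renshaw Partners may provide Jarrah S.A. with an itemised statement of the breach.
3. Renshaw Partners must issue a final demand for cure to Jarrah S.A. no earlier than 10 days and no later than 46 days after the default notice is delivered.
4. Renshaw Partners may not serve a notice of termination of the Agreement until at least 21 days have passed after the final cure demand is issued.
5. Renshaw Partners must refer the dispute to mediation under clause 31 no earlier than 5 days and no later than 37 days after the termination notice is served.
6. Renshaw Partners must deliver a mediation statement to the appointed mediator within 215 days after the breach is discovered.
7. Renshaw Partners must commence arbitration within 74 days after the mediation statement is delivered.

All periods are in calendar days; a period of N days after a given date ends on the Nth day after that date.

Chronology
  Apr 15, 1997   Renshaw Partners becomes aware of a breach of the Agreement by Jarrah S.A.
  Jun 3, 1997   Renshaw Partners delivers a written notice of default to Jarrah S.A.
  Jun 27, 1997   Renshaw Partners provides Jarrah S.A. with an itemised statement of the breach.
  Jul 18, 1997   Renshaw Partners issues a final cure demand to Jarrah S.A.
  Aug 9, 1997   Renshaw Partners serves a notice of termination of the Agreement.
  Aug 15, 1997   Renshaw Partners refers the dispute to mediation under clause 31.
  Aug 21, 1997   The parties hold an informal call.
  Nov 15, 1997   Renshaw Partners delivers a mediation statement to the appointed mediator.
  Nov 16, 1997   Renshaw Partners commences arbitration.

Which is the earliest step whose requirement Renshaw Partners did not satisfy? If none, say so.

None — every step was satisfied

(1) due by Apr 15, 1997 + 52 days = Jun 6, 1997; Jun 3, 1997 is within that limit.
(2) permitted from Jun 3, 1997 + 15 days = Jun 18, 1997 onward; done Jun 27, 1997, after the minimum wait.
(3) the permitted window runs from Jun 3, 1997 + 10 = Jun 13, 1997 to Jun 3, 1997 + 46 = Jul 19, 1997; done Jul 18, 1997 — within the window.
(4) permitted from Jul 18, 1997 + 21 days = Aug 8, 1997 onward; Aug 9, 1997 is on or after that date.
(5) the permitted window runs from Aug 9, 1997 + 5 = Aug 14, 1997 to Aug 9, 1997 + 37 = Sep 15, 1997; done Aug 15, 1997 — within the window.
(6) due by Apr 15, 1997 + 215 days = Nov 16, 1997; done Nov 15, 1997 — timely.
(7) due by Nov 15, 1997 + 74 days = Jan 28, 1998; completed Nov 16, 1997, before the deadline.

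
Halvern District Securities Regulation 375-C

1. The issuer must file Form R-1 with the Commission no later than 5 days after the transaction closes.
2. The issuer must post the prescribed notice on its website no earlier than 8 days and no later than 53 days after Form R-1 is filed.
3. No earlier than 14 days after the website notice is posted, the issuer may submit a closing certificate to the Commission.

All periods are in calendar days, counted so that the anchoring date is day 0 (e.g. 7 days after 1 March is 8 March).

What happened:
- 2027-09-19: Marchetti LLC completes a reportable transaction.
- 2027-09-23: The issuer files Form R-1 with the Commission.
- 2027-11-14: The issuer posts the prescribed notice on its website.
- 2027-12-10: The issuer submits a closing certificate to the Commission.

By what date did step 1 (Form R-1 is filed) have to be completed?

2027-09-24

Step 1 runs from 2027-09-19, when the transaction closes. 5 days after 2027-09-19 is 2027-09-24.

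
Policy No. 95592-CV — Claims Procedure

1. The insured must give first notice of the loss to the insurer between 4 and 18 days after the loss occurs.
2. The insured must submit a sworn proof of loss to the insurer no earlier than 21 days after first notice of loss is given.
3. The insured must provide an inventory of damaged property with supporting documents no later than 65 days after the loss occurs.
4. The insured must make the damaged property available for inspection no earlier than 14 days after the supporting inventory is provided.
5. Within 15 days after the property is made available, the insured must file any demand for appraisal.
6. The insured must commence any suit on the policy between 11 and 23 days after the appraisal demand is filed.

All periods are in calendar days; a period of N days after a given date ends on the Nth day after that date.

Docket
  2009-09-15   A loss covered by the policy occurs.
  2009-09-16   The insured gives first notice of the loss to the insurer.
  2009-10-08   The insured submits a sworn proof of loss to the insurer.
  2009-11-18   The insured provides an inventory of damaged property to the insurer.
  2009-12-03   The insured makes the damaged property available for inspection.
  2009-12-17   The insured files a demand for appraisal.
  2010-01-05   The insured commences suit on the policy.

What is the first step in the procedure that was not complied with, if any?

Step 1

Step 1 — 4 and 18 days from 2009-09-15 (when the loss occurs) are 2009-09-19 and 2009-10-03 respectively; 2009-09-16 is 3 days too early.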